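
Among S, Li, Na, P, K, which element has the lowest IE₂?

P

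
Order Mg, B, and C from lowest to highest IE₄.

C, Mg, B

IE_4 is the cost of taking one more electron from the +3 cation: Mg³⁺ is already 1 electron into the core; B³⁺ is the bare [He] core; C³⁺ still has 1 valence electron.
Breaking into a closed-shell core is much more expensive than removing a leftover valence electron — Mg and B have the largest IE_4 here.
Tabulated IE_4 (kJ/mol): Mg 10543, B 25026, C 6223.
So the fourth ionization energies run C < Mg < B.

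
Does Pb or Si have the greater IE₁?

Si

Across a period the outer electron is held more tightly (higher IE₁); down a group it sits in a higher shell, more shielded, and comes off more easily.
All are in group 14, so first ionization energy increases up the group.
So Si has the greater IE₁ (Si > Pb).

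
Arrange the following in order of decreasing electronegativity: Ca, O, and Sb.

O is in period 2, group 16; Ca is in period 4, group 2; Sb is in period 5, group 15.
Smaller atoms with higher effective nuclear charge are more electronegative.
Here both period and group differ, so the two effects have to be weighed against each other.
Sb > Ca: period and group pull opposite ways; the across-period shift dominates (2.05 vs 1.00).
O > Sb: both effects reinforce here, so O is clearly the higher of the two.
Approximate values (Pauling): O 3.44, Ca 1.00, Sb 2.05.
So from highest to lowest: O > Sb > Ca.

O, Sb, Ca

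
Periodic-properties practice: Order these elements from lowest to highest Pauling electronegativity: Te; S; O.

Te < S < O

Smaller atoms with higher effective nuclear charge are more electronegative.
All are in group 16, so electronegativity increases up the group.
So from lowest to highest: Te < S < O.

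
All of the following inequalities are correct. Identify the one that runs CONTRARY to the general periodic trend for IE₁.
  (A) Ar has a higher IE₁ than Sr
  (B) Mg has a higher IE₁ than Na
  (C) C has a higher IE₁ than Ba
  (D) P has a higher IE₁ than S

(D)

The general trend: IE₁ increases across a period and decreases down a group.
(A) Ar (period 3, group 18) vs Sr (period 5, group 2): the stated order agrees with the simple trend.
(B) Mg (period 3, group 2) vs Na (period 3, group 1): the stated order agrees with the simple trend.
(C) C (period 2, group 14) vs Ba (period 6, group 2): the stated order agrees with the simple trend.
(D) P (period 3, group 15) vs S (period 3, group 16): the stated order contradicts the simple trend.
The exception is (D): S (3p⁴) ionizes more easily than half-filled P (3p³) because the paired 3p electron in S is pushed out by e⁻–e⁻ repulsion.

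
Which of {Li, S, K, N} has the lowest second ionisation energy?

S

IE_2 is the cost of taking one more electron from the +1 cation: Li⁺ is the bare [He] core; S⁺ still has 5 valence electrons; K⁺ is the bare [Ar] core; N⁺ still has 4 valence electrons.
Pulling an electron out of a noble-gas core costs far more than removing a remaining valence electron, so K and Li sit at the high end of IE_2.
Valence configurations: S⁺ [Ne]3s²3p³, N⁺ [He]2s²2p².
Approximate IE_2 values (kJ/mol): Li 7298, S 2252, K 3052, N 2856.
So the second ionization energies run S < N < K < Li.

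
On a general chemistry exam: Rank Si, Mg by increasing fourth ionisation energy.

After 3 electrons have been removed, what remains? Si³⁺ still has 1 valence electron; Mg³⁺ is already 1 electron into the core.
Core electrons are held far more tightly than valence electrons, so Mg tops the IE_4 order.
Tabulated IE_4 (kJ/mol): Si 4356, Mg 10543.
Hence IE_4: Si < Mg.

Si, Mg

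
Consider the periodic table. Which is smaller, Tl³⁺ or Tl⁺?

Tl³⁺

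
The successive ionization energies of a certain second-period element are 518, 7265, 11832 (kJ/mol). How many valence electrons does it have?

1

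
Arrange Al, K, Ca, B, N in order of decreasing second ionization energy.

K, N, B, Al, Ca

IE_2 is the cost of taking one more electron from the +1 cation: Al⁺ still has 2 valence electrons; K⁺ is the bare [Ar] core; Ca⁺ still has 1 valence electron; B⁺ still has 2 valence electrons; N⁺ still has 4 valence electrons.
Breaking into a closed-shell core is much more expensive than removing a leftover valence electron — K has the largest IE_2 here.
Valence configurations: Al⁺ [Ne]3s², Ca⁺ [Ar]4s¹, B⁺ [He]2s², N⁺ [He]2s²2p².
Tabulated IE_2 (kJ/mol): Al 1817, K 3052, Ca 1145, B 2427, N 2856.
Hence IE_2: Ca < Al < B < N < K.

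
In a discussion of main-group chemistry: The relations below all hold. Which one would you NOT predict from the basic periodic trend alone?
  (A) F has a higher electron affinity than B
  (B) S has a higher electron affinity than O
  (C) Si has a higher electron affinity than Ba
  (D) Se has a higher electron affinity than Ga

(B)

The general trend: electron affinity increases across a period and decreases down a group.
(A) F (period 2, group 17) vs B (period 2, group 13): the stated order agrees with the simple trend.
(B) S (period 3, group 16) vs O (period 2, group 16): the stated order contradicts the simple trend.
(C) Si (period 3, group 14) vs Ba (period 6, group 2): the stated order agrees with the simple trend.
(D) Se (period 4, group 16) vs Ga (period 4, group 13): the stated order agrees with the simple trend.
The exception is (B): the compact 2p subshell of O repels the added electron more than S's larger 3p does.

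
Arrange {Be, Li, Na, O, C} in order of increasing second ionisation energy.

Be < C < O < Na < Li

The second ionization energy removes an electron from the +1 ion. For each element: Be⁺ still has 1 valence electron; Li⁺ is the bare [He] core; Na⁺ is the bare [Ne] core; O⁺ still has 5 valence electrons; C⁺ still has 3 valence electrons.
Core electrons are held far more tightly than valence electrons, so Na and Li top the IE_2 order.
Valence configurations: Be⁺ [He]2s¹, O⁺ [He]2s²2p³, C⁺ [He]2s²2p¹.
Tabulated IE_2 (kJ/mol): Be 1757, Li 7298, Na 4562, O 3388, C 2353.
Overall IE_2 order: Be < C < O < Na < Li.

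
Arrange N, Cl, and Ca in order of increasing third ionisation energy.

Cl < N < Ca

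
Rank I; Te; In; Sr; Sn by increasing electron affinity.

Sr, In, Sn, Te, I

Sr is in period 5, group 2; In is in period 5, group 13; Sn is in period 5, group 14; Te is in period 5, group 16; I is in period 5, group 17.
Adding an electron releases more energy for atoms nearer the top right (short of the noble gases).
All lie in period 5, so electron affinity increases left to right.
So from lowest to highest: Sr < In < Sn < Te < I.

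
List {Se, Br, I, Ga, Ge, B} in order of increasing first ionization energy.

Removing the outermost electron gets harder across a period and easier down a group.
Here both period and group differ, so the two effects have to be weighed against each other.
Ge > Ga: both are in period 4; the period trend gives Ge the larger value.
B > Ge: the two effects oppose for this pair; the down-group effect wins (801 vs 762 kJ/mol).
Se > B: the two effects oppose for this pair; the across-period effect wins (941 vs 801 kJ/mol).
I > Se: period and group pull opposite ways; the across-period shift dominates (1008 vs 941 kJ/mol).
Br > I: Br sits above I in group 17, so the down-group effect alone puts Br higher.
Approximate values (kJ/mol): B 801, Ga 579, Ge 762, Se 941, Br 1140, I 1008.
So from lowest to highest: Ga < Ge < B < Se < I < Br.

Ga < Ge < B < Se < I < Br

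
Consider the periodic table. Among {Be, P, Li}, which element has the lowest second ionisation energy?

Consider each +1 ion: Be⁺ still has 1 valence electron; P⁺ still has 4 valence electrons; Li⁺ is the bare [He] core.
Breaking into a closed-shell core is much more expensive than removing a leftover valence electron — Li has the largest IE_2 here.
Valence configurations: Be⁺ [He]2s¹, P⁺ [Ne]3s²3p².
The numbers (kJ/mol): Be 1757, P 1907, Li 7298.
Overall IE_2 order: Be < P < Li.

Be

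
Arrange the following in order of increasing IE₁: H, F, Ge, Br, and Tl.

Across a period the outer electron is held more tightly (higher IE₁); down a group it sits in a higher shell, more shielded, and comes off more easily.
These span different periods and groups, so the two trends combine.
Ge > Tl: relative to Tl, both the across-period and down-group shifts push Ge's first ionization energy up.
Br > Ge: Br lies to the right of Ge in period 4, so the across-period effect alone puts Br higher.
H > Br: period and group pull opposite ways; the down-group shift dominates (1312 vs 1140 kJ/mol).
F > H: period and group pull opposite ways; the across-period shift dominates (1681 vs 1312 kJ/mol).
Approximate values (kJ/mol): H 1312, F 1681, Ge 762, Br 1140, Tl 589.
So from lowest to highest: Tl < Ge < Br < H < F.

Tl < Ge < Br < H < F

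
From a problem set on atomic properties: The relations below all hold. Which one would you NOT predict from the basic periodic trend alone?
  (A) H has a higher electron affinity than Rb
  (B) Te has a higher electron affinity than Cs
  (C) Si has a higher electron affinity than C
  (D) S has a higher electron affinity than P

The general trend: electron affinity increases across a period and decreases down a group.
(A) H (period 1, group 1) vs Rb (period 5, group 1): the stated order agrees with the simple trend.
(B) Te (period 5, group 16) vs Cs (period 6, group 1): the stated order agrees with the simple trend.
(C) Si (period 3, group 14) vs C (period 2, group 14): the stated order contradicts the simple trend.
(D) S (period 3, group 16) vs P (period 3, group 15): the stated order agrees with the simple trend.
The exception is (C): Si's larger, more diffuse 3p orbitals accept an added electron slightly more readily than C's compact 2p.

(C)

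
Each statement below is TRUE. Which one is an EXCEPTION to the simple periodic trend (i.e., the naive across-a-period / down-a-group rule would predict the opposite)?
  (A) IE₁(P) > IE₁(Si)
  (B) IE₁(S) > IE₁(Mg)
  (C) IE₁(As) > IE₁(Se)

The general trend: first ionization energy increases across a period and decreases down a group.
(A) P (period 3, group 15) vs Si (period 3, group 14): the stated order agrees with the simple trend.
(B) S (period 3, group 16) vs Mg (period 3, group 2): the stated order agrees with the simple trend.
(C) As (period 4, group 15) vs Se (period 4, group 16): the stated order contradicts the simple trend.
The exception is (C): Se (4p⁴) ionizes more easily than half-filled As (4p³).

(C)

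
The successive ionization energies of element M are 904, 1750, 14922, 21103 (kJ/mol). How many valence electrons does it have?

2

Look for the largest jump between consecutive ionization energies: IE3/IE2 ≈ 8.5, far larger than any earlier ratio.
That jump marks the point where a core electron is being removed. So the atom has 2 valence electrons.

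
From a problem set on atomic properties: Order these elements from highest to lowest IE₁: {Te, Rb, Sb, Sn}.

Te, Sb, Sn, Rb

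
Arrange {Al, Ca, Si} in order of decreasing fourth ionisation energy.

Al > Ca > Si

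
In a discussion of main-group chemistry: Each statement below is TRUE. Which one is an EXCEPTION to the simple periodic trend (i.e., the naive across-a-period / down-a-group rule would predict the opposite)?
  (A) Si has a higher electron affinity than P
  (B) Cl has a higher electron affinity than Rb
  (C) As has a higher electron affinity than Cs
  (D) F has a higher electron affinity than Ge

The general trend: electron affinity increases across a period and decreases down a group.
(A) Si (period 3, group 14) vs P (period 3, group 15): the stated order contradicts the simple trend.
(B) Cl (period 3, group 17) vs Rb (period 5, group 1): the stated order agrees with the simple trend.
(C) As (period 4, group 15) vs Cs (period 6, group 1): the stated order agrees with the simple trend.
(D) F (period 2, group 17) vs Ge (period 4, group 14): the stated order agrees with the simple trend.
The exception is (A): adding an electron to P's half-filled 3p³ is unfavourable, so Si (3p²) has the more exothermic EA.

(A)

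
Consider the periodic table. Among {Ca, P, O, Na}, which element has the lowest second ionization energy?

IE_2 is the cost of taking one more electron from the +1 cation: Ca⁺ still has 1 valence electron; P⁺ still has 4 valence electrons; O⁺ still has 5 valence electrons; Na⁺ is the bare [Ne] core.
Pulling an electron out of a noble-gas core costs far more than removing a remaining valence electron, so Na sits at the high end of IE_2.
Valence configurations: Ca⁺ [Ar]4s¹, P⁺ [Ne]3s²3p², O⁺ [He]2s²2p³.
Approximate IE_2 values (kJ/mol): Ca 1145, P 1907, O 3388, Na 4562.
So the second ionization energies run Ca < P < O < Na.

Ca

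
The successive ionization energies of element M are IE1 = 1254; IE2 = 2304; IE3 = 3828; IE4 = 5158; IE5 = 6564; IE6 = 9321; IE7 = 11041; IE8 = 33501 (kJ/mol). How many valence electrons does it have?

Look for the largest jump between consecutive ionization energies: IE8/IE7 ≈ 3.0, far larger than any earlier ratio.
That jump marks the point where a core electron is being removed. So the atom has 7 valence electrons.

7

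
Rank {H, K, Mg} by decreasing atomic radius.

K > Mg > H

H is in period 1, group 1; Mg is in period 3, group 2; K is in period 4, group 1.
Atomic radius shrinks across a period as nuclear charge pulls the same shell inward, and grows down a group as new shells are added.
These span different periods and groups, so the two trends combine.
Mg > H: the two effects oppose for this pair; the down-group effect wins (139 vs 32 pm).
K > Mg: relative to Mg, both the across-period and down-group shifts push K's atomic radius up.
Approximate values (pm): H 32, Mg 139, K 196.
So from largest to smallest: K > Mg > H.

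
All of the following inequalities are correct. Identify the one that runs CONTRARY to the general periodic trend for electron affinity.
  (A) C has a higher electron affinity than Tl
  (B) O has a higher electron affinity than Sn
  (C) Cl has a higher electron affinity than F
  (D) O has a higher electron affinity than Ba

The general trend: electron affinity increases across a period and decreases down a group.
(A) C (period 2, group 14) vs Tl (period 6, group 13): the stated order agrees with the simple trend.
(B) O (period 2, group 16) vs Sn (period 5, group 14): the stated order agrees with the simple trend.
(C) Cl (period 3, group 17) vs F (period 2, group 17): the stated order contradicts the simple trend.
(D) O (period 2, group 16) vs Ba (period 6, group 2): the stated order agrees with the simple trend.
The exception is (C): F's small 2p subshell makes the incoming electron feel strong e⁻–e⁻ repulsion, so Cl actually releases more energy on gaining an electron.

(C)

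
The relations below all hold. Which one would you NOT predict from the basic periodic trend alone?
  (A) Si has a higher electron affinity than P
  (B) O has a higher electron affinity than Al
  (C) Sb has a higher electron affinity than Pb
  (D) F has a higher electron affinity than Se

(A)

The general trend: electron affinity increases across a period and decreases down a group.
(A) Si (period 3, group 14) vs P (period 3, group 15): the stated order contradicts the simple trend.
(B) O (period 2, group 16) vs Al (period 3, group 13): the stated order agrees with the simple trend.
(C) Sb (period 5, group 15) vs Pb (period 6, group 14): the stated order agrees with the simple trend.
(D) F (period 2, group 17) vs Se (period 4, group 16): the stated order agrees with the simple trend.
The exception is (A): adding an electron to P's half-filled 3p³ is unfavourable, so Si (3p²) has the more exothermic EA.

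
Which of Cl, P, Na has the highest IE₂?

Na

After 1 electron has been removed, what remains? Cl⁺ still has 6 valence electrons; P⁺ still has 4 valence electrons; Na⁺ is the bare [Ne] core.
Pulling an electron out of a noble-gas core costs far more than removing a remaining valence electron, so Na sits at the high end of IE_2.
Valence configurations: Cl⁺ [Ne]3s²3p⁴, P⁺ [Ne]3s²3p².
The numbers (kJ/mol): Cl 2298, P 1907, Na 4562.
So the second ionization energies run P < Cl < Na.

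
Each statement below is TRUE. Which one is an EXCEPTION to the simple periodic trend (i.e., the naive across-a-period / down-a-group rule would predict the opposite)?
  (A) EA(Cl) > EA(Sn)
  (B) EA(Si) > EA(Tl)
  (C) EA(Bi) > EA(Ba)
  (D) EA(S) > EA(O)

(D)

The general trend: electron affinity increases across a period and decreases down a group.
(A) Cl (period 3, group 17) vs Sn (period 5, group 14): the stated order agrees with the simple trend.
(B) Si (period 3, group 14) vs Tl (period 6, group 13): the stated order agrees with the simple trend.
(C) Bi (period 6, group 15) vs Ba (period 6, group 2): the stated order agrees with the simple trend.
(D) S (period 3, group 16) vs O (period 2, group 16): the stated order contradicts the simple trend.
The exception is (D): the compact 2p subshell of O repels the added electron more than S's larger 3p does.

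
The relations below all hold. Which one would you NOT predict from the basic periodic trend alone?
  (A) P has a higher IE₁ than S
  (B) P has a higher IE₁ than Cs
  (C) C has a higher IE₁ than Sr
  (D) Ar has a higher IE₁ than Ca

(A)

The general trend: IE₁ increases across a period and decreases down a group.
(A) P (period 3, group 15) vs S (period 3, group 16): the stated order contradicts the simple trend.
(B) P (period 3, group 15) vs Cs (period 6, group 1): the stated order agrees with the simple trend.
(C) C (period 2, group 14) vs Sr (period 5, group 2): the stated order agrees with the simple trend.
(D) Ar (period 3, group 18) vs Ca (period 4, group 2): the stated order agrees with the simple trend.
The exception is (A): S (3p⁴) ionizes more easily than half-filled P (3p³) because the paired 3p electron in S is pushed out by e⁻–e⁻ repulsion.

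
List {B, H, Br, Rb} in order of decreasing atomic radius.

H is in period 1, group 1; B is in period 2, group 13; Br is in period 4, group 17; Rb is in period 5, group 1.
Radius decreases left→right (rising Z_eff, same n) and increases top→bottom (higher n).
These span different periods and groups, so the two trends combine.
B > H: period and group pull opposite ways; the down-group shift dominates (85 vs 32 pm).
Br > B: period and group pull opposite ways; the down-group shift dominates (114 vs 85 pm).
Rb > Br: relative to Br, both the across-period and down-group shifts push Rb's atomic radius up.
Approximate values (pm): H 32, B 85, Br 114, Rb 210.
So from largest to smallest: Rb > Br > B > H.

Rb, Br, B, H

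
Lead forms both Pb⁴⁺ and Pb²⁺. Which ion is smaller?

Pb⁴⁺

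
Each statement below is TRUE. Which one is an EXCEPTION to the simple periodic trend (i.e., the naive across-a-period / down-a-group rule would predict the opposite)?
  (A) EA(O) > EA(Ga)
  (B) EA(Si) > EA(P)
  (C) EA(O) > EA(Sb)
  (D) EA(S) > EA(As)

(B)

The general trend: electron affinity increases across a period and decreases down a group.
(A) O (period 2, group 16) vs Ga (period 4, group 13): the stated order agrees with the simple trend.
(B) Si (period 3, group 14) vs P (period 3, group 15): the stated order contradicts the simple trend.
(C) O (period 2, group 16) vs Sb (period 5, group 15): the stated order agrees with the simple trend.
(D) S (period 3, group 16) vs As (period 4, group 15): the stated order agrees with the simple trend.
The exception is (B): adding an electron to P's half-filled 3p³ is unfavourable, so Si (3p²) has the more exothermic EA.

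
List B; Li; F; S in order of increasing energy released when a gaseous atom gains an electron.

Li is in period 2, group 1; B is in period 2, group 13; F is in period 2, group 17; S is in period 3, group 16.
Atoms with high Z_eff and room in the valence shell (especially the halogens) have the most exothermic electron affinities.
Neither a single period nor a single group — weigh both effects.
Li > B: this pair runs against the simple trend — see the exception note.
S > Li: the two effects oppose for this pair; the across-period effect wins (200 vs 60 kJ/mol).
F > S: both effects reinforce here, so F is clearly the higher of the two.
Note the exception: Li has a higher electron affinity than B, contrary to the simple trend — B's ns²np¹ configuration gives only a small electron affinity — the sparsely filled np subshell binds an added electron weakly.
Tabulated electron affinity (kJ/mol): Li 60, B 27, F 328, S 200.
So from lowest to highest: B < Li < S < F.

B < Li < S < F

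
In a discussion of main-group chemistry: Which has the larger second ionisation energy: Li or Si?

After 1 electron has been removed, what remains? Li⁺ is the bare [He] core; Si⁺ still has 3 valence electrons.
Pulling an electron out of a noble-gas core costs far more than removing a remaining valence electron, so Li sits at the high end of IE_2.
Tabulated IE_2 (kJ/mol): Li 7298, Si 1577.
Putting it together, IE_2: Si < Li.

Li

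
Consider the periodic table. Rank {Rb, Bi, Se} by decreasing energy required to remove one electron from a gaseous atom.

Se is in period 4, group 16; Rb is in period 5, group 1; Bi is in period 6, group 15.
Across a period the outer electron is held more tightly (higher IE₁); down a group it sits in a higher shell, more shielded, and comes off more easily.
Neither a single period nor a single group — weigh both effects.
Bi > Rb: period and group pull opposite ways; the across-period shift dominates (703 vs 403 kJ/mol).
Se > Bi: both effects reinforce here, so Se is clearly the higher of the two.
Tabulated first ionization energy (kJ/mol): Se 941, Rb 403, Bi 703.
So from highest to lowest: Se > Bi > Rb.

Se, Bi, Rb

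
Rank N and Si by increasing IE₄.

Si < N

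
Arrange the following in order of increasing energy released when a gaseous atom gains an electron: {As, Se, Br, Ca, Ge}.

EA tends to increase across a period and decrease down a group, though the pattern is less regular than for IE or radius.
All lie in period 4; the across-period trend (electron affinity increases left to right) applies, with the exception below.
Note the exception: Ge has a higher electron affinity than As, contrary to the simple trend — adding an electron to As's half-filled 4p³ is unfavourable, so Ge (4p²) has the more exothermic EA.
Tabulated electron affinity (kJ/mol): Ca 2, Ge 119, As 78, Se 195, Br 325.
So from lowest to highest: Ca < As < Ge < Se < Br.

Ca < As < Ge < Se < Br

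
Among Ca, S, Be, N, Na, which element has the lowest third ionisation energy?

S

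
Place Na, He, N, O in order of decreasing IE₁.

He is in period 1, group 18; N is in period 2, group 15; O is in period 2, group 16; Na is in period 3, group 1.
Across a period the outer electron is held more tightly (higher IE₁); down a group it sits in a higher shell, more shielded, and comes off more easily.
Neither a single period nor a single group — weigh both effects.
O > Na: both effects reinforce here, so O is clearly the higher of the two.
N > O: this pair runs against the simple trend — see the exception note.
He > N: relative to N, both the across-period and down-group shifts push He's first ionization energy up.
Note the exception: N has a higher first ionization energy than O, contrary to the simple trend — pairing an electron in O's 2p⁴ costs repulsion energy, so O ionizes more easily than half-filled N (2p³).
For reference (kJ/mol): He 2372, N 1402, O 1314, Na 496.
So from highest to lowest: He > N > O > Na.

He > N > O > Na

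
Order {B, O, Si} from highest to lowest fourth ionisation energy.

IE_4 is the cost of taking one more electron from the +3 cation: B³⁺ is the bare [He] core; O³⁺ still has 3 valence electrons; Si³⁺ still has 1 valence electron.
Core electrons are held far more tightly than valence electrons, so B tops the IE_4 order.
Valence configurations: O³⁺ [He]2s²2p¹, Si³⁺ [Ne]3s¹.
The numbers (kJ/mol): B 25026, O 7469, Si 4356.
So the fourth ionization energies run Si < O < B.

B, O, Si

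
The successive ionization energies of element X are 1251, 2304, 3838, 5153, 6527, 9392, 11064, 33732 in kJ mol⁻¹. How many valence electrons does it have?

7

Look for the largest jump between consecutive ionization energies: IE8/IE7 ≈ 3.0, far larger than any earlier ratio.
That jump marks the point where a core electron is being removed. So the atom has 7 valence electrons.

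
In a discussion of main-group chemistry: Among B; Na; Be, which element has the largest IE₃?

Be

Consider each +2 ion: B²⁺ still has 1 valence electron; Na²⁺ is already 1 electron into the core; Be²⁺ is the bare [He] core.
Pulling an electron out of a noble-gas core costs far more than removing a remaining valence electron, so Na and Be sit at the high end of IE_3.
Tabulated IE_3 (kJ/mol): B 3660, Na 6910, Be 14849.
So the third ionization energies run B < Na < Be.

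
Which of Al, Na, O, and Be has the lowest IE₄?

O

The fourth ionization energy removes an electron from the +3 ion. For each element: Al³⁺ is the bare [Ne] core; Na³⁺ is already 2 electrons into the core; O³⁺ still has 3 valence electrons; Be³⁺ is already 1 electron into the core.
Breaking into a closed-shell core is much more expensive than removing a leftover valence electron — Na, Al and Be have the largest IE_4 here.
Approximate IE_4 values (kJ/mol): Al 11577, Na 9543, O 7469, Be 21007.
Putting it together, IE_4: O < Na < Al < Be.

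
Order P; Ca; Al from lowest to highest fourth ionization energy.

P < Ca < Al

Consider each +3 ion: P³⁺ still has 2 valence electrons; Ca³⁺ is already 1 electron into the core; Al³⁺ is the bare [Ne] core.
Core electrons are held far more tightly than valence electrons, so Ca and Al top the IE_4 order.
Approximate IE_4 values (kJ/mol): P 4964, Ca 6491, Al 11577.
Overall IE_4 order: P < Ca < Al.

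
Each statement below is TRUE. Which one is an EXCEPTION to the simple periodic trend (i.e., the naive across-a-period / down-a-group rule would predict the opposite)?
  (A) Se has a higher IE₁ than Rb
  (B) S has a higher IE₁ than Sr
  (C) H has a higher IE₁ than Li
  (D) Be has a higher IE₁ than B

The general trend: IE₁ increases across a period and decreases down a group.
(A) Se (period 4, group 16) vs Rb (period 5, group 1): the stated order agrees with the simple trend.
(B) S (period 3, group 16) vs Sr (period 5, group 2): the stated order agrees with the simple trend.
(C) H (period 1, group 1) vs Li (period 2, group 1): the stated order agrees with the simple trend.
(D) Be (period 2, group 2) vs B (period 2, group 13): the stated order contradicts the simple trend.
The exception is (D): removing B's lone 2p electron is easier than breaking Be's filled 2s².

(D)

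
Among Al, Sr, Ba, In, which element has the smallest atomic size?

Al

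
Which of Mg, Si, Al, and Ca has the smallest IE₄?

Si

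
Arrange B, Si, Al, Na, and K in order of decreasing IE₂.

Na > K > B > Al > Si

The second ionization energy removes an electron from the +1 ion. For each element: B⁺ still has 2 valence electrons; Si⁺ still has 3 valence electrons; Al⁺ still has 2 valence electrons; Na⁺ is the bare [Ne] core; K⁺ is the bare [Ar] core.
Pulling an electron out of a noble-gas core costs far more than removing a remaining valence electron, so K and Na sit at the high end of IE_2.
Valence configurations: B⁺ [He]2s², Si⁺ [Ne]3s²3p¹, Al⁺ [Ne]3s².
Si⁺ loses a lone 3p electron whereas Al⁺ must break into a filled 3s² pair, so IE_2(Al) > IE_2(Si) even though Si has the higher nuclear charge.
Tabulated IE_2 (kJ/mol): B 2427, Si 1577, Al 1817, Na 4562, K 3052.
Overall IE_2 order: Si < Al < B < K < Na.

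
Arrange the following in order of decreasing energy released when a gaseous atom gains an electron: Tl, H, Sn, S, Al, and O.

S > O > Sn > H > Al > Tl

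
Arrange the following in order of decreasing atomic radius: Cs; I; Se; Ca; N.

Cs, Ca, I, Se, N

N is in period 2, group 15; Ca is in period 4, group 2; Se is in period 4, group 16; I is in period 5, group 17; Cs is in period 6, group 1.
Moving right in a period, electrons are added to the same shell under a stronger nuclear pull, so atoms get smaller; moving down, a new shell is opened and atoms get larger.
Neither a single period nor a single group — weigh both effects.
Se > N: the two effects oppose for this pair; the down-group effect wins (116 vs 71 pm).
I > Se: the two effects oppose for this pair; the down-group effect wins (133 vs 116 pm).
Ca > I: period and group pull opposite ways; the across-period shift dominates (171 vs 133 pm).
Cs > Ca: both effects reinforce here, so Cs is clearly the larger of the two.
For reference (pm): N 71, Ca 171, Se 116, I 133, Cs 232.
So from largest to smallest: Cs > Ca > I > Se > N.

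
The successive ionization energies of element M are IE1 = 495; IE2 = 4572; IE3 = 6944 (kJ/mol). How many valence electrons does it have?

Look for the largest jump between consecutive ionization energies: IE2/IE1 ≈ 9.2, far larger than any earlier ratio.
That jump marks the point where a core electron is being removed. So the atom has 1 valence electron.

1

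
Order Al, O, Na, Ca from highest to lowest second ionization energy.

Na > O > Al > Ca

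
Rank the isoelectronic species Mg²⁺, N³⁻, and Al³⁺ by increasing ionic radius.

Al³⁺ < Mg²⁺ < N³⁻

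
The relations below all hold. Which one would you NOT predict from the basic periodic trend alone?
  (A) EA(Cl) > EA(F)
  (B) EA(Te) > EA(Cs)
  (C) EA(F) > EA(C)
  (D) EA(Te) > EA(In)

(A)

The general trend: electron affinity increases across a period and decreases down a group.
(A) Cl (period 3, group 17) vs F (period 2, group 17): the stated order contradicts the simple trend.
(B) Te (period 5, group 16) vs Cs (period 6, group 1): the stated order agrees with the simple trend.
(C) F (period 2, group 17) vs C (period 2, group 14): the stated order agrees with the simple trend.
(D) Te (period 5, group 16) vs In (period 5, group 13): the stated order agrees with the simple trend.
The exception is (A): F's small 2p subshell makes the incoming electron feel strong e⁻–e⁻ repulsion, so Cl actually releases more energy on gaining an electron.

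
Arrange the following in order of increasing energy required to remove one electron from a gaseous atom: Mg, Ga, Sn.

Ga < Sn < Mg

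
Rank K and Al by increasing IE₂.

Al < K

IE_2 is the cost of taking one more electron from the +1 cation: K⁺ is the bare [Ar] core; Al⁺ still has 2 valence electrons.
Pulling an electron out of a noble-gas core costs far more than removing a remaining valence electron, so K sits at the high end of IE_2.
Tabulated IE_2 (kJ/mol): K 3052, Al 1817.
So the second ionization energies run Al < K.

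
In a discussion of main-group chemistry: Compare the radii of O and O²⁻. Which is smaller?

Forming O²⁻ adds 2 electrons to O. More electron–electron repulsion in the same shell, with unchanged nuclear charge, lets the cloud expand.
An anion is larger than its parent atom: O²⁻ > O.

O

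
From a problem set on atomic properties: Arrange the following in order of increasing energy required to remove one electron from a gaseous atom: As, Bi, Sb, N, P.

Bi < Sb < As < P < N

N is in period 2, group 15; P is in period 3, group 15; As is in period 4, group 15; Sb is in period 5, group 15; Bi is in period 6, group 15.
Across a period the outer electron is held more tightly (higher IE₁); down a group it sits in a higher shell, more shielded, and comes off more easily.
All are in group 15, so first ionization energy increases up the group.
So from lowest to highest: Bi < Sb < As < P < N.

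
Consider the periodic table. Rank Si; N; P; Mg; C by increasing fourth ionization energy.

Si, P, C, N, Mg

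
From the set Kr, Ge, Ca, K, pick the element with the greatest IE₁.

Kr

K is in period 4, group 1; Ca is in period 4, group 2; Ge is in period 4, group 14; Kr is in period 4, group 18.
Across a period the outer electron is held more tightly (higher IE₁); down a group it sits in a higher shell, more shielded, and comes off more easily.
All lie in period 4, so first ionization energy increases left to right.
The greatest IE₁ among these belongs to Kr.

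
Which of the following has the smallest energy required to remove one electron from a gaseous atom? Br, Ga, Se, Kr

Ga is in period 4, group 13; Se is in period 4, group 16; Br is in period 4, group 17; Kr is in period 4, group 18.
Removing the outermost electron gets harder across a period and easier down a group.
All lie in period 4, so first ionization energy increases left to right.
The smallest energy required to remove one electron from a gaseous atom among these belongs to Ga.

Ga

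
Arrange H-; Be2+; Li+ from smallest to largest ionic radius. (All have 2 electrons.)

Be2+ < Li+ < H-

All of these have 2 electrons, so size is governed by nuclear charge alone: the more protons, the stronger the pull on the same electron cloud, and the smaller the ion.
Nuclear charges: Be2+ (Z=4), Li+ (Z=3), H- (Z=1).
Smallest to largest: Be2+ < Li+ < H-.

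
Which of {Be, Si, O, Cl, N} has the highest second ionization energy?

O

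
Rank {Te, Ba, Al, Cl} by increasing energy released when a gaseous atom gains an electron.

Ba < Al < Te < Cl

Al is in period 3, group 13; Cl is in period 3, group 17; Te is in period 5, group 16; Ba is in period 6, group 2.
Adding an electron releases more energy for atoms nearer the top right (short of the noble gases).
Here both period and group differ, so the two effects have to be weighed against each other.
Al > Ba: relative to Ba, both the across-period and down-group shifts push Al's electron affinity up.
Te > Al: the two effects oppose for this pair; the across-period effect wins (190 vs 42 kJ/mol).
Cl > Te: both effects reinforce here, so Cl is clearly the higher of the two.
Approximate values (kJ/mol): Al 42, Cl 349, Te 190, Ba 14.
So from lowest to highest: Ba < Al < Te < Cl.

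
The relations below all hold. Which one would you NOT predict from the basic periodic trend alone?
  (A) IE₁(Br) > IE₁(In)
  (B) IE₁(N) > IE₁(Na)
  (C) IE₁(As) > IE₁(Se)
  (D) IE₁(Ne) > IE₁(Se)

The general trend: first ionisation energy increases across a period and decreases down a group.
(A) Br (period 4, group 17) vs In (period 5, group 13): the stated order agrees with the simple trend.
(B) N (period 2, group 15) vs Na (period 3, group 1): the stated order agrees with the simple trend.
(C) As (period 4, group 15) vs Se (period 4, group 16): the stated order contradicts the simple trend.
(D) Ne (period 2, group 18) vs Se (period 4, group 16): the stated order agrees with the simple trend.
The exception is (C): Se (4p⁴) ionizes more easily than half-filled As (4p³).

(C)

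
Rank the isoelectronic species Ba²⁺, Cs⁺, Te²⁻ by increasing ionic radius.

Ba²⁺ < Cs⁺ < Te²⁻

All of these have 54 electrons, so size is governed by nuclear charge alone: the more protons, the stronger the pull on the same electron cloud, and the smaller the ion.
Nuclear charges: Ba²⁺ (Z=56), Cs⁺ (Z=55), Te²⁻ (Z=52).
Smallest to largest: Ba²⁺ < Cs⁺ < Te²⁻.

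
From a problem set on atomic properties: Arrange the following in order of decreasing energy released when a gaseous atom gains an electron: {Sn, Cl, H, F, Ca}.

H is in period 1, group 1; F is in period 2, group 17; Cl is in period 3, group 17; Ca is in period 4, group 2; Sn is in period 5, group 14.
Atoms with high Z_eff and room in the valence shell (especially the halogens) have the most exothermic electron affinities.
Neither a single period nor a single group — weigh both effects.
H > Ca: the two effects oppose for this pair; the down-group effect wins (73 vs 2 kJ/mol).
Sn > H: the two effects oppose for this pair; the across-period effect wins (107 vs 73 kJ/mol).
F > Sn: both effects reinforce here, so F is clearly the higher of the two.
Cl > F: this pair runs against the simple trend — see the exception note.
Note the exception: Cl has a higher electron affinity than F, contrary to the simple trend — F's small 2p subshell makes the incoming electron feel strong e⁻–e⁻ repulsion, so Cl actually releases more energy on gaining an electron.
Tabulated electron affinity (kJ/mol): H 73, F 328, Cl 349, Ca 2, Sn 107.
So from highest to lowest: Cl > F > Sn > H > Ca.

Cl > F > Sn > H > Ca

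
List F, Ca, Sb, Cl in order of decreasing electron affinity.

F is in period 2, group 17; Cl is in period 3, group 17; Ca is in period 4, group 2; Sb is in period 5, group 15.
EA tends to increase across a period and decrease down a group, though the pattern is less regular than for IE or radius.
Here both period and group differ, so the two effects have to be weighed against each other.
Sb > Ca: the two effects oppose for this pair; the across-period effect wins (103 vs 2 kJ/mol).
F > Sb: relative to Sb, both the across-period and down-group shifts push F's electron affinity up.
Cl > F: this pair runs against the simple trend — see the exception note.
Note the exception: Cl has a higher electron affinity than F, contrary to the simple trend — F's small 2p subshell makes the incoming electron feel strong e⁻–e⁻ repulsion, so Cl actually releases more energy on gaining an electron.
Approximate values (kJ/mol): F 328, Cl 349, Ca 2, Sb 103.
So from highest to lowest: Cl > F > Sb > Ca.

Cl > F > Sb > Ca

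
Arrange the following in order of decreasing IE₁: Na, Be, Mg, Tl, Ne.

Be is in period 2, group 2; Ne is in period 2, group 18; Na is in period 3, group 1; Mg is in period 3, group 2; Tl is in period 6, group 13.
IE₁ increases left→right with effective nuclear charge and decreases top→bottom as the valence shell moves farther out.
Neither a single period nor a single group — weigh both effects.
Tl > Na: the two effects oppose for this pair; the across-period effect wins (589 vs 496 kJ/mol).
Mg > Tl: period and group pull opposite ways; the down-group shift dominates (738 vs 589 kJ/mol).
Be > Mg: they share group 2; the group trend gives Be the larger value.
Ne > Be: Ne lies to the right of Be in period 2, so the across-period effect alone puts Ne higher.
Approximate values (kJ/mol): Be 900, Ne 2081, Na 496, Mg 738, Tl 589.
So from highest to lowest: Ne > Be > Mg > Tl > Na.

Ne, Be, Mg, Tl, Na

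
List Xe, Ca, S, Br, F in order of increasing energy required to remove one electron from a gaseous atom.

Removing the outermost electron gets harder across a period and easier down a group.
Here both period and group differ, so the two effects have to be weighed against each other.
S > Ca: both effects reinforce here, so S is clearly the higher of the two.
Br > S: the two effects oppose for this pair; the across-period effect wins (1140 vs 1000 kJ/mol).
Xe > Br: period and group pull opposite ways; the across-period shift dominates (1170 vs 1140 kJ/mol).
F > Xe: period and group pull opposite ways; the down-group shift dominates (1681 vs 1170 kJ/mol).
Approximate values (kJ/mol): F 1681, S 1000, Ca 590, Br 1140, Xe 1170.
So from lowest to highest: Ca < S < Br < Xe < F.

Ca, S, Br, Xe, F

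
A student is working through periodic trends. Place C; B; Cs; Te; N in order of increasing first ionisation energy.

Cs < B < Te < C < N

Removing the outermost electron gets harder across a period and easier down a group.
These span different periods and groups, so the two trends combine.
B > Cs: relative to Cs, both the across-period and down-group shifts push B's first ionization energy up.
Te > B: period and group pull opposite ways; the across-period shift dominates (869 vs 801 kJ/mol).
C > Te: period and group pull opposite ways; the down-group shift dominates (1086 vs 869 kJ/mol).
N > C: N lies to the right of C in period 2, so the across-period effect alone puts N higher.
For reference (kJ/mol): B 801, C 1086, N 1402, Te 869, Cs 376.
So from lowest to highest: Cs < B < Te < C < N.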